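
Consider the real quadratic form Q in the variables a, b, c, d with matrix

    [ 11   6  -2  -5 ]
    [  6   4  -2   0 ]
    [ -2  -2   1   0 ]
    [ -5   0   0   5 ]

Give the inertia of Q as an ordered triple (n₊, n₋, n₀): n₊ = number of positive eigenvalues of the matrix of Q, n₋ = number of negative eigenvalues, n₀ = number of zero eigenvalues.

Congruent diagonalization of A (simultaneous row and column reduction) yields pivots 11, 8/11, -1/2, 5.
So there are 3 positive, 1 negative pivots.

(3, 1, 0)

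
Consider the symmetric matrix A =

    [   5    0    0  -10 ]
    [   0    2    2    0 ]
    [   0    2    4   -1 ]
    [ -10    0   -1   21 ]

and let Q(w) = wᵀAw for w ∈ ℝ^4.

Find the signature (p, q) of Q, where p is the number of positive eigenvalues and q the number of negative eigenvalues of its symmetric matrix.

(4, 0)

Applying the same elementary operations to the rows and columns of A produces a congruent diagonal matrix with entries 5, 2, 2, 1/2.
That gives 4 positive pivots.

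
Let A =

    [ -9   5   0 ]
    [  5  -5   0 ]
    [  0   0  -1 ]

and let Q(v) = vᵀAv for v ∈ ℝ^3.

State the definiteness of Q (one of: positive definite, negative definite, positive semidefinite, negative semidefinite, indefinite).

negative definite

Leading principal minors: Δ_1 = -9, Δ_2 = 20, Δ_3 = -20.
The signs alternate starting with Δ_1 < 0, so by Sylvester's criterion Q is negative definite.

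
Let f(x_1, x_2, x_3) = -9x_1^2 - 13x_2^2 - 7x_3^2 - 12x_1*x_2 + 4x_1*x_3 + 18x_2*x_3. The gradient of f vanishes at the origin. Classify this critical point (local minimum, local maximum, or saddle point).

local maximum

The Hessian at the origin is H = [[-18, -12, 4], [-12, -26, 18], [4, 18, -14]].
Row-reducing H symmetrically gives the diagonal entries -18, -18, -4/81.
Counting signs: 3 negative.
H is negative definite, so the origin is a strict local maximum.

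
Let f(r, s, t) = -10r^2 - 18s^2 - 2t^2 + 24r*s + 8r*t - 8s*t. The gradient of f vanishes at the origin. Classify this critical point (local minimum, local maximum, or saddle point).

The Hessian at the origin is H = [[-20, 24, 8], [24, -36, -8], [8, -8, -4]].
Applying the same elementary operations to the rows and columns of H produces a congruent diagonal matrix with entries -20, -36/5, -4/9.
So there are 3 negative pivots.
H is negative definite, so the origin is a strict local maximum.

local maximum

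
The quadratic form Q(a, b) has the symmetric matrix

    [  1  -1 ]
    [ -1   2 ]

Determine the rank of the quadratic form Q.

2

Row-reducing A symmetrically gives the diagonal entries 1, 1.
So there are 2 positive pivots.
The rank is the number of nonzero pivots: 2.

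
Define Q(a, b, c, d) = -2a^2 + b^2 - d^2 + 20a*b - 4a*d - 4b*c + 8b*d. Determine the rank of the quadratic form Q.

4

Write A = [[-2, 10, 0, -2], [10, 1, -2, 4], [0, -2, 0, 0], [-2, 4, 0, -1]].
Row-reducing A symmetrically gives the diagonal entries -2, 51, -4/51, 1.
Counting signs: 2 positive, 2 negative.
The rank is the number of nonzero pivots: 4.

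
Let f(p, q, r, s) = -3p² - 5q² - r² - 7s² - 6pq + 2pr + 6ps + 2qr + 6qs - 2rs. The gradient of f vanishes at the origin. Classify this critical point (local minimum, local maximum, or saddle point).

The Hessian at the origin is H = [[-6, -6, 2, 6], [-6, -10, 2, 6], [2, 2, -2, -2], [6, 6, -2, -14]].
Congruent diagonalization of H (simultaneous row and column reduction) yields pivots -6, -4, -4/3, -8.
Counting signs: 4 negative.
H is negative definite, so the origin is a strict local maximum.

local maximum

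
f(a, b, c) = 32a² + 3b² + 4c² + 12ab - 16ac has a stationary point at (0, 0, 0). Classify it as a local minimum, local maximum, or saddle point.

local minimum

The Hessian at the origin is H = [[64, 12, -16], [12, 6, 0], [-16, 0, 8]].
Congruent diagonalization of H (simultaneous row and column reduction) yields pivots 64, 15/4, 8/5.
Counting signs: 3 positive.
H is positive definite, so the origin is a strict local minimum.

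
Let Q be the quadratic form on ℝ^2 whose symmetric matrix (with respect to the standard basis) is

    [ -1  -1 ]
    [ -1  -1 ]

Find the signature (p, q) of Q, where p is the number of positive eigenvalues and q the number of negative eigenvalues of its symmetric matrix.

(0, 1)

Congruent diagonalization of A (simultaneous row and column reduction) yields pivots -1, 0.
That gives 1 negative, 1 zero pivots.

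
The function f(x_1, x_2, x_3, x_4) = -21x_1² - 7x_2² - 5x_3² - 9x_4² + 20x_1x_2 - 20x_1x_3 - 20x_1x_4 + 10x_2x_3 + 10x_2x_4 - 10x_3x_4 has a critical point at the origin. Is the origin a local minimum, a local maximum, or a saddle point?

local maximum

The Hessian at the origin is H = [[-42, 20, -20, -20], [20, -14, 10, 10], [-20, 10, -10, -10], [-20, 10, -10, -18]].
Symmetric row and column elimination reduces H to a congruent diagonal form with pivots -42, -94/21, -20/47, -8.
That gives 4 negative pivots.
H is negative definite, so the origin is a strict local maximum.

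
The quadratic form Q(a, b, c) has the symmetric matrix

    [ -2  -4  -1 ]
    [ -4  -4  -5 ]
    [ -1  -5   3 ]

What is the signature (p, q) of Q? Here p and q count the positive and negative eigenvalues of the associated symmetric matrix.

(2, 1)

An LDLᵀ factorisation of A has diagonal entries -2, 4, 5/4.
Counting signs: 2 positive, 1 negative.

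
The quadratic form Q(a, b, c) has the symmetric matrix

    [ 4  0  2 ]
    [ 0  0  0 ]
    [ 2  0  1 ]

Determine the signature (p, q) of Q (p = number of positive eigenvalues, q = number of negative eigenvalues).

Symmetric row and column elimination reduces A to a congruent diagonal form with pivots 4, 0, 0.
That gives 1 positive, 2 zero pivots.

(1, 0)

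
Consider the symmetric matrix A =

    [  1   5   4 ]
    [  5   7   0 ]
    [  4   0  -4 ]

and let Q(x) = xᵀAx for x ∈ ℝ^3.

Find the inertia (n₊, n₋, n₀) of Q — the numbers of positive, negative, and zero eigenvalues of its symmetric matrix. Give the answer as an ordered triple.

An LDLᵀ factorisation of A has diagonal entries 1, -18, 20/9.
That gives 2 positive, 1 negative pivots.

(2, 1, 0)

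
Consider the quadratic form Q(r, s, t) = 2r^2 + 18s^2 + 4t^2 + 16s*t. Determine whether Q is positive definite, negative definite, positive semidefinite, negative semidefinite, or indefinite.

The symmetric matrix of Q is A = [[2, 0, 0], [0, 18, 8], [0, 8, 4]].
Leading principal minors: Δ_1 = 2, Δ_2 = 36, Δ_3 = 16.
All leading principal minors are positive, so by Sylvester's criterion Q is positive definite.

positive definite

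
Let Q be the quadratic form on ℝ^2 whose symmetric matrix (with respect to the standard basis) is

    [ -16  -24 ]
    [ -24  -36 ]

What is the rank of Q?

Applying the same elementary operations to the rows and columns of A produces a congruent diagonal matrix with entries -16, 0.
So there are 1 negative, 1 zero pivots.
The rank is the number of nonzero pivots: 1.

1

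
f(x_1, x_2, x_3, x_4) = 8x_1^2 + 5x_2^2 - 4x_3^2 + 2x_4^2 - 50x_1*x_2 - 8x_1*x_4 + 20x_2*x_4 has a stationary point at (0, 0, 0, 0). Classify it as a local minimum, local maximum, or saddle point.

saddle point

The Hessian at the origin is H = [[16, -50, 0, -8], [-50, 10, 0, 20], [0, 0, -8, 0], [-8, 20, 0, 4]].
Symmetric row and column elimination reduces H to a congruent diagonal form with pivots 16, -585/4, -8, 20/117.
That gives 2 positive, 2 negative pivots.
H is indefinite, so the origin is a saddle point.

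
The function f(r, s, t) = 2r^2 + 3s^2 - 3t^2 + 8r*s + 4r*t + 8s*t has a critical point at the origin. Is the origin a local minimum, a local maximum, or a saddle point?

The Hessian at the origin is H = [[4, 8, 4], [8, 6, 8], [4, 8, -6]].
An LDLᵀ factorisation of H has diagonal entries 4, -10, -10.
That gives 1 positive, 2 negative pivots.
H is indefinite, so the origin is a saddle point.

saddle point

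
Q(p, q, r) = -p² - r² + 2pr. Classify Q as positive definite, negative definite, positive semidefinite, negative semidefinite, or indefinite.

negative semidefinite

The symmetric matrix is A = [[-1, 0, 1], [0, 0, 0], [1, 0, -1]].
Congruent diagonalization of A (simultaneous row and column reduction) yields pivots -1, 0, 0.
Counting signs: 1 negative, 2 zero.
Hence Q is negative semidefinite.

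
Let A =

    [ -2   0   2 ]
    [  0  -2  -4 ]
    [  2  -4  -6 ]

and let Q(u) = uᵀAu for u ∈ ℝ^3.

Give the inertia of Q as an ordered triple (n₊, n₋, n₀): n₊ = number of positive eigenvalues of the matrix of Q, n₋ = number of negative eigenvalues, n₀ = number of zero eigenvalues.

Row-reducing A symmetrically gives the diagonal entries -2, -2, 4.
That gives 1 positive, 2 negative pivots.

(1, 2, 0)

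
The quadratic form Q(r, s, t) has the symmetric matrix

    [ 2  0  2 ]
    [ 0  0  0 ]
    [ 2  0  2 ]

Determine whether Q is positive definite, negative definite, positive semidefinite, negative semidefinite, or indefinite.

Applying the same elementary operations to the rows and columns of A produces a congruent diagonal matrix with entries 2, 0, 0.
That gives 1 positive, 2 zero pivots.
Hence Q is positive semidefinite.

positive semidefinite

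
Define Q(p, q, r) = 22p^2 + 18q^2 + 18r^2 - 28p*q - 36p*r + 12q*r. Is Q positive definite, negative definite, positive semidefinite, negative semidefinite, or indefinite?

The symmetric matrix is A = [[22, -14, -18], [-14, 18, 6], [-18, 6, 18]].
Row-reducing A symmetrically gives the diagonal entries 22, 100/11, 0.
So there are 2 positive, 1 zero pivots.
Hence Q is positive semidefinite.

positive semidefinite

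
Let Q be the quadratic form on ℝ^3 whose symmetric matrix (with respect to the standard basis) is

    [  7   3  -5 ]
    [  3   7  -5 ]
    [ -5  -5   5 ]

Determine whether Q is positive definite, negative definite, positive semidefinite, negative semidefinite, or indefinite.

positive semidefinite

Symmetric row and column elimination reduces A to a congruent diagonal form with pivots 7, 40/7, 0.
Counting signs: 2 positive, 1 zero.
Hence Q is positive semidefinite.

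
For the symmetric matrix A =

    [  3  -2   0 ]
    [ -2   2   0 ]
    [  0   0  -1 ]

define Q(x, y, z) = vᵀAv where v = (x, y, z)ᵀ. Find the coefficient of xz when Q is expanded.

The coefficient of xz is A[1,3] + A[3,1] = 2·0 = 0.

0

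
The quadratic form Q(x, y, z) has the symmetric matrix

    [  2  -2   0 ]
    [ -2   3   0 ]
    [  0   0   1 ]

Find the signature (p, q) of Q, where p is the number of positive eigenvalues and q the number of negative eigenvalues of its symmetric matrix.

Row-reducing A symmetrically gives the diagonal entries 2, 1, 1.
Counting signs: 3 positive.

(3, 0)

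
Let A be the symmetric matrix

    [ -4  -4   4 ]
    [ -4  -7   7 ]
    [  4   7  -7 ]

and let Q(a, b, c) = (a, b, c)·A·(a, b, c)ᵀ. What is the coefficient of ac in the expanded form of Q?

8

The coefficient of ac is A[1,3] + A[3,1] = 2·4 = 8.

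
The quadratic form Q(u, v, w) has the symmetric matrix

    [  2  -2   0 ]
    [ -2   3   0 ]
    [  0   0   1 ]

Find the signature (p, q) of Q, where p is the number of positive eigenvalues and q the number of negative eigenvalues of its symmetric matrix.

Row-reducing A symmetrically gives the diagonal entries 2, 1, 1.
Counting signs: 3 positive.

(3, 0)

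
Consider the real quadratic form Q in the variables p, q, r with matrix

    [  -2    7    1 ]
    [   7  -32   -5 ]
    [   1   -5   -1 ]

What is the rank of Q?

3

Symmetric row and column elimination reduces A to a congruent diagonal form with pivots -2, -15/2, -1/5.
That gives 3 negative pivots.
The rank is the number of nonzero pivots: 3.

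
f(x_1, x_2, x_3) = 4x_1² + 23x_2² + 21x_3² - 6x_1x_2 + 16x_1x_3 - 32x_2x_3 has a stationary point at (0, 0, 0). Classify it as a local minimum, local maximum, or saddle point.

The Hessian at the origin is H = [[8, -6, 16], [-6, 46, -32], [16, -32, 42]].
Symmetric row and column elimination reduces H to a congruent diagonal form with pivots 8, 83/2, 30/83.
Counting signs: 3 positive.
H is positive definite, so the origin is a strict local minimum.

local minimum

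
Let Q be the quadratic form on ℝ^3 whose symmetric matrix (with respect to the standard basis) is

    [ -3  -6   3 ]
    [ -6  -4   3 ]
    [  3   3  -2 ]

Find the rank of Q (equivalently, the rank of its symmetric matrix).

Symmetric row and column elimination reduces A to a congruent diagonal form with pivots -3, 8, -1/8.
That gives 1 positive, 2 negative pivots.
The rank is the number of nonzero pivots: 3.

3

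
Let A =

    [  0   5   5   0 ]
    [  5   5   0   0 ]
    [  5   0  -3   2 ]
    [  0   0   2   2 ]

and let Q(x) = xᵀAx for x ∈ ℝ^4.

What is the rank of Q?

3

Row reduction of A gives 3 nonzero rows, so rank A = 3.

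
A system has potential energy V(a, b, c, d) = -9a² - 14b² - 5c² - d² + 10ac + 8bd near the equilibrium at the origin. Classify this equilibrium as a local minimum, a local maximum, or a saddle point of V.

The Hessian at the origin is H = [[-18, 0, 10, 0], [0, -28, 0, 8], [10, 0, -10, 0], [0, 8, 0, -2]].
Row-reducing H symmetrically gives the diagonal entries -18, -28, -40/9, 2/7.
That gives 1 positive, 3 negative pivots.
H is indefinite, so the origin is a saddle point.

saddle point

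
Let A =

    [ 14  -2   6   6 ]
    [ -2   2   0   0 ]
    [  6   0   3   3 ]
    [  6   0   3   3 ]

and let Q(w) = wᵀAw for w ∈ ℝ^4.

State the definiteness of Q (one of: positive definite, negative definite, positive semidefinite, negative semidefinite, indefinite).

Symmetric row and column elimination reduces A to a congruent diagonal form with pivots 14, 12/7, 0, 0.
So there are 2 positive, 2 zero pivots.
Hence Q is positive semidefinite.

positive semidefinite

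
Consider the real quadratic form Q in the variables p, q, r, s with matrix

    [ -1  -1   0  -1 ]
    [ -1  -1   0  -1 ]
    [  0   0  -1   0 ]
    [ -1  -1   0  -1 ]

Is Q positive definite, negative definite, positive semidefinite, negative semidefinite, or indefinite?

Row-reducing A symmetrically gives the diagonal entries -1, 0, -1, 0.
That gives 2 negative, 2 zero pivots.
Hence Q is negative semidefinite.

negative semidefinite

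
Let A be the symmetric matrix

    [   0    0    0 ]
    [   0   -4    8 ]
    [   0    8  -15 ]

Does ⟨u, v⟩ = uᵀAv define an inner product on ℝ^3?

no

Row-reducing A symmetrically gives the diagonal entries 0, -4, 1.
So there are 1 positive, 1 negative, 1 zero pivots.
Hence Q is indefinite.
⟨·,·⟩ is an inner product exactly when A is positive definite.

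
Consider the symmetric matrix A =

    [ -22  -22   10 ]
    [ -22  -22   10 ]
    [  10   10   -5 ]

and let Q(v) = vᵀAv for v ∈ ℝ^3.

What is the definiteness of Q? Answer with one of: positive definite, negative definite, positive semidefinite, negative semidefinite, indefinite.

Applying the same elementary operations to the rows and columns of A produces a congruent diagonal matrix with entries -22, 0, -5/11.
So there are 2 negative, 1 zero pivots.
Hence Q is negative semidefinite.

negative semidefinite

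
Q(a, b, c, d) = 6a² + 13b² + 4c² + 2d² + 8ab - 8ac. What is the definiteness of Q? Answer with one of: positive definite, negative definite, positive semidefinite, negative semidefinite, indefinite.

The symmetric matrix of Q is A = [[6, 4, -4, 0], [4, 13, 0, 0], [-4, 0, 4, 0], [0, 0, 0, 2]].
Leading principal minors: Δ_1 = 6, Δ_2 = 62, Δ_3 = 40, Δ_4 = 80.
All leading principal minors are positive, so by Sylvester's criterion Q is positive definite.

positive definite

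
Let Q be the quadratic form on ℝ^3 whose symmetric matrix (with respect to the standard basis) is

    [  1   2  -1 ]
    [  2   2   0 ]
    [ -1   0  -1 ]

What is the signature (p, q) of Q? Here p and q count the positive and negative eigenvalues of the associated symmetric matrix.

(1, 1)

Congruent diagonalization of A (simultaneous row and column reduction) yields pivots 1, -2, 0.
That gives 1 positive, 1 negative, 1 zero pivots.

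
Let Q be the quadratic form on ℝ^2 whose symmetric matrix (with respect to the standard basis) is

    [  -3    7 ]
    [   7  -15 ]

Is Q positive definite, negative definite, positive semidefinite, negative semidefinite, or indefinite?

For the 2×2 matrix [[-3, 7], [7, -15]]: det = -3·-15 − (7)² = -4, trace = -18.
det < 0 so the eigenvalues have opposite signs; the form is indefinite.

indefinite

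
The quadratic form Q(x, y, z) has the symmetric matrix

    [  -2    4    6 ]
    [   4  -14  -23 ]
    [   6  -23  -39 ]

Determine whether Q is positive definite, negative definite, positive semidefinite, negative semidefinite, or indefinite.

negative definite

Symmetric row and column elimination reduces A to a congruent diagonal form with pivots -2, -6, -5/6.
So there are 3 negative pivots.
Hence Q is negative definite.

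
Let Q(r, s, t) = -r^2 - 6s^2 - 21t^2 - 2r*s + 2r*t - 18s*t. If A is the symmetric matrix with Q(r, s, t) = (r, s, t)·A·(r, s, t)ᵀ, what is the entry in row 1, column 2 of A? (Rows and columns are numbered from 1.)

-1

The coefficient of r·s in Q is -2. For a symmetric A this equals A[1,2] + A[2,1] = 2·A[1,2].
So A[1,2] = -2/2 = -1.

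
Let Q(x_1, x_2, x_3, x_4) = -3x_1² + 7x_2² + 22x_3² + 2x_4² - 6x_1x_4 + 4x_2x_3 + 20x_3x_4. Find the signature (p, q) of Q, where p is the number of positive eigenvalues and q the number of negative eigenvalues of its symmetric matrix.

The associated matrix is A = [[-3, 0, 0, -3], [0, 7, 2, 0], [0, 2, 22, 10], [-3, 0, 10, 2]].
Congruent diagonalization of A (simultaneous row and column reduction) yields pivots -3, 7, 150/7, 1/3.
So there are 3 positive, 1 negative pivots.

(3, 1)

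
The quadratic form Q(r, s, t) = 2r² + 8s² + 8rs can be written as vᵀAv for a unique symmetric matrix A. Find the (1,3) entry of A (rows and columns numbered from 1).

0

The coefficient of r·t in Q is 0. For a symmetric A this equals A[1,3] + A[3,1] = 2·A[1,3].
So A[1,3] = 0/2 = 0.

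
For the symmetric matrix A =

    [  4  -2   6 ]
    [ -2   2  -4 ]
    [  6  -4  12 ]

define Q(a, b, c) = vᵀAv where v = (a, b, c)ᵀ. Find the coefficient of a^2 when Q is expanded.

4

The coefficient of a^2 is the diagonal entry A[1,1] = 4.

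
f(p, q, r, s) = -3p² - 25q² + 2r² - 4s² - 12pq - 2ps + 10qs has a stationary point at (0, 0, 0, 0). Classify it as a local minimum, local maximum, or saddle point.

saddle point

The Hessian at the origin is H = [[-6, -12, 0, -2], [-12, -50, 0, 10], [0, 0, 4, 0], [-2, 10, 0, -8]].
Row-reducing H symmetrically gives the diagonal entries -6, -26, 4, 8/39.
Counting signs: 2 positive, 2 negative.
H is indefinite, so the origin is a saddle point.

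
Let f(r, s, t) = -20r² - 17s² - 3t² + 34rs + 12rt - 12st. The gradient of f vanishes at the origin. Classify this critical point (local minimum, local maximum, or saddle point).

The Hessian at the origin is H = [[-40, 34, 12], [34, -34, -12], [12, -12, -6]].
Applying the same elementary operations to the rows and columns of H produces a congruent diagonal matrix with entries -40, -51/10, -30/17.
Counting signs: 3 negative.
H is negative definite, so the origin is a strict local maximum.

local maximum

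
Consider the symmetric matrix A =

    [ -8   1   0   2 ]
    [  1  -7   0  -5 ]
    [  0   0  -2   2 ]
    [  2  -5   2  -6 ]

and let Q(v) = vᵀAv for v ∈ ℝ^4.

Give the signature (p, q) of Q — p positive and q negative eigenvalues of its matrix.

(0, 4)

Symmetric row and column elimination reduces A to a congruent diagonal form with pivots -8, -55/8, -2, -12/55.
So there are 4 negative pivots.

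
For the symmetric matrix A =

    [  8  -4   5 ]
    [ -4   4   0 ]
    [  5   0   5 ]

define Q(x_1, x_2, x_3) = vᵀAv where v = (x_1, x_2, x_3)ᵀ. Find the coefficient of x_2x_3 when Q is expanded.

The coefficient of x_2x_3 is A[2,3] + A[3,2] = 2·0 = 0.

0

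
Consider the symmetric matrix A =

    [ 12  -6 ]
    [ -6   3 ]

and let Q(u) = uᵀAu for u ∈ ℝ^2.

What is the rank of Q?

1

Symmetric row and column elimination reduces A to a congruent diagonal form with pivots 12, 0.
So there are 1 positive, 1 zero pivots.
The rank is the number of nonzero pivots: 1.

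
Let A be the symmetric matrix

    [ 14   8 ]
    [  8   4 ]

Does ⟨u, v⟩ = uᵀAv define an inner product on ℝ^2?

For the 2×2 matrix [[14, 8], [8, 4]]: det = 14·4 − (8)² = -8, trace = 18.
det < 0 so the eigenvalues have opposite signs; the form is indefinite.
⟨·,·⟩ is an inner product exactly when A is positive definite.

no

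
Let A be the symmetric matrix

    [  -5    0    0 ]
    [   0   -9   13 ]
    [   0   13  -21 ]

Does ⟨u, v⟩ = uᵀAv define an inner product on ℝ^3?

no

Leading principal minors: Δ_1 = -5, Δ_2 = 45, Δ_3 = -100.
The signs alternate starting with Δ_1 < 0, so by Sylvester's criterion Q is negative definite.
⟨·,·⟩ is an inner product exactly when A is positive definite.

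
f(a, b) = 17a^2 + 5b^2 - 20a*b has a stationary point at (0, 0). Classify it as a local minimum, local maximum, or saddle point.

saddle point

The Hessian at the origin is H = [[34, -20], [-20, 10]].
det H = 34·10 − (-20)² = -60 < 0, so H is indefinite.
Therefore the origin is a saddle point.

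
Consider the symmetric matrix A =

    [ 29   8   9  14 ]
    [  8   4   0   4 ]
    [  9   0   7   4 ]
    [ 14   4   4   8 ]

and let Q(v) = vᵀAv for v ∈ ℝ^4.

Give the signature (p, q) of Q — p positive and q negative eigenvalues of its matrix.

Applying the same elementary operations to the rows and columns of A produces a congruent diagonal matrix with entries 29, 52/29, 10/13, 6/5.
That gives 4 positive pivots.

(4, 0)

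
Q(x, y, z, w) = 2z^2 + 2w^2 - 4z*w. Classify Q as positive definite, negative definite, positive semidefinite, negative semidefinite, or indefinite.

positive semidefinite

The associated matrix is A = [[0, 0, 0, 0], [0, 0, 0, 0], [0, 0, 2, -2], [0, 0, -2, 2]].
Congruent diagonalization of A (simultaneous row and column reduction) yields pivots 0, 0, 2, 0.
So there are 1 positive, 3 zero pivots.
Hence Q is positive semidefinite.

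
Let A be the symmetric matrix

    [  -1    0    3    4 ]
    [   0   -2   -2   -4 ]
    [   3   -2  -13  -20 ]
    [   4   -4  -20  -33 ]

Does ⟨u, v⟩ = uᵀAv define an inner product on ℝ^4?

Leading principal minors: Δ_1 = -1, Δ_2 = 2, Δ_3 = -4, Δ_4 = 4.
The signs alternate starting with Δ_1 < 0, so by Sylvester's criterion Q is negative definite.
⟨·,·⟩ is an inner product exactly when A is positive definite.

no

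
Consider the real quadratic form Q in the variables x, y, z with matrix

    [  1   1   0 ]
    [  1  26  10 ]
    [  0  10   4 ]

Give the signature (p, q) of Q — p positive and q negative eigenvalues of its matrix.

(2, 0)

Symmetric row and column elimination reduces A to a congruent diagonal form with pivots 1, 25, 0.
So there are 2 positive, 1 zero pivots.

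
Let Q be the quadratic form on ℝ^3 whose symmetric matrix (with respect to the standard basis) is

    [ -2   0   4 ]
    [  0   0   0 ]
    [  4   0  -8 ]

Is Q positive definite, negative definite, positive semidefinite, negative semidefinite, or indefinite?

negative semidefinite

Congruent diagonalization of A (simultaneous row and column reduction) yields pivots -2, 0, 0.
Counting signs: 1 negative, 2 zero.
Hence Q is negative semidefinite.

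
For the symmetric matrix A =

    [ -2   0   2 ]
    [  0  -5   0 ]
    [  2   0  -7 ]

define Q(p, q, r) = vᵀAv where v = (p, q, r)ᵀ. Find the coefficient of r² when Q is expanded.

The coefficient of r² is the diagonal entry A[3,3] = -7.

-7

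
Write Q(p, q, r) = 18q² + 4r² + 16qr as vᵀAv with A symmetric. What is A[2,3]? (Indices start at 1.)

8

The coefficient of q·r in Q is 16. For a symmetric A this equals A[2,3] + A[3,2] = 2·A[2,3].
So A[2,3] = 16/2 = 8.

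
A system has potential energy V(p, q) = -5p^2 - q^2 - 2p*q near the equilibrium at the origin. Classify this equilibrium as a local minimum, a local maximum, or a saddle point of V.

local maximum

The Hessian at the origin is H = [[-10, -2], [-2, -2]].
det H = -10·-2 − (-2)² = 16 > 0 and H[1,1] = -10 < 0, so H is negative definite.
Therefore the origin is a local maximum.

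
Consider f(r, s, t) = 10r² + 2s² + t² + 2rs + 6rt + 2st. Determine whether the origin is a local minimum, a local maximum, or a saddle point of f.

saddle point

The Hessian at the origin is H = [[20, 2, 6], [2, 4, 2], [6, 2, 2]].
Row-reducing H symmetrically gives the diagonal entries 20, 19/5, -6/19.
Counting signs: 2 positive, 1 negative.
H is indefinite, so the origin is a saddle point.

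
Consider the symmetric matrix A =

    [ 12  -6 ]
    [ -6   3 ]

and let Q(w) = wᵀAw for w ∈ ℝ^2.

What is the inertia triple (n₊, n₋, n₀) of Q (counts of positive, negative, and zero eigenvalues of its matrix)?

(1, 0, 1)

Symmetric row and column elimination reduces A to a congruent diagonal form with pivots 12, 0.
Counting signs: 1 positive, 1 zero.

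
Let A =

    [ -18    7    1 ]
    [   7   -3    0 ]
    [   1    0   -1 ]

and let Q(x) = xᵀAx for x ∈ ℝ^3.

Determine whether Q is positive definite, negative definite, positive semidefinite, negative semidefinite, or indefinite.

negative definite

Congruent diagonalization of A (simultaneous row and column reduction) yields pivots -18, -5/18, -2/5.
That gives 3 negative pivots.
Hence Q is negative definite.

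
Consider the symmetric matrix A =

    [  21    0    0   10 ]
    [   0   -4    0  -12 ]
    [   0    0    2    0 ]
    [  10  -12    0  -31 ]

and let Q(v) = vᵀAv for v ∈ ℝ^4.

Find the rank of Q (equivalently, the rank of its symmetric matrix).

Row-reducing A symmetrically gives the diagonal entries 21, -4, 2, 5/21.
That gives 3 positive, 1 negative pivots.
The rank is the number of nonzero pivots: 4.

4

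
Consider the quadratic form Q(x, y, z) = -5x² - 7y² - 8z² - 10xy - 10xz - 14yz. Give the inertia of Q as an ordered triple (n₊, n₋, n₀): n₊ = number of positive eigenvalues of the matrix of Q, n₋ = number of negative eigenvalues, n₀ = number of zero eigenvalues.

(0, 3, 0)

The symmetric matrix is A = [[-5, -5, -5], [-5, -7, -7], [-5, -7, -8]].
Row-reducing A symmetrically gives the diagonal entries -5, -2, -1.
So there are 3 negative pivots.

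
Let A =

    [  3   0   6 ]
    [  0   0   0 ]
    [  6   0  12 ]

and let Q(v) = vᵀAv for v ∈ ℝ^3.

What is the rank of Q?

1

Applying the same elementary operations to the rows and columns of A produces a congruent diagonal matrix with entries 3, 0, 0.
So there are 1 positive, 2 zero pivots.
The rank is the number of nonzero pivots: 1.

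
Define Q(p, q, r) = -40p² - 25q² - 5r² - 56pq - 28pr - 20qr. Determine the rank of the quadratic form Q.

The symmetric matrix is A = [[-40, -28, -14], [-28, -25, -10], [-14, -10, -5]].
Applying the same elementary operations to the rows and columns of A produces a congruent diagonal matrix with entries -40, -27/5, -5/54.
So there are 3 negative pivots.
The rank is the number of nonzero pivots: 3.

3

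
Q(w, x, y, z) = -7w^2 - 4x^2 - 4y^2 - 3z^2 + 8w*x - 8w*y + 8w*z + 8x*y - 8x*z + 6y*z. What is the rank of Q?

4

The symmetric matrix is A = [[-7, 4, -4, 4], [4, -4, 4, -4], [-4, 4, -4, 3], [4, -4, 3, -3]].
Row reduction of A gives 4 nonzero rows, so rank A = 4.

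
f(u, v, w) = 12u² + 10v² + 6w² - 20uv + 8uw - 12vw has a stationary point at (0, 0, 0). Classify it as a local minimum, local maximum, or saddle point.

The Hessian at the origin is H = [[24, -20, 8], [-20, 20, -12], [8, -12, 12]].
Applying the same elementary operations to the rows and columns of H produces a congruent diagonal matrix with entries 24, 10/3, 4/5.
That gives 3 positive pivots.
H is positive definite, so the origin is a strict local minimum.

local minimum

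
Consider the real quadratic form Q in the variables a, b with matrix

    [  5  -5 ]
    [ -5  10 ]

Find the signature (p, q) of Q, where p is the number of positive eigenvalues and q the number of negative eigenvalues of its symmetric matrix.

(2, 0)

Applying the same elementary operations to the rows and columns of A produces a congruent diagonal matrix with entries 5, 5.
So there are 2 positive pivots.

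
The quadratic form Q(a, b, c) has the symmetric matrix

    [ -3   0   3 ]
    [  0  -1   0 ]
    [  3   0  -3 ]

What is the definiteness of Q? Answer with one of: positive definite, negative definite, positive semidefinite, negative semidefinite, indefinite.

Congruent diagonalization of A (simultaneous row and column reduction) yields pivots -3, -1, 0.
Counting signs: 2 negative, 1 zero.
Hence Q is negative semidefinite.

negative semidefinite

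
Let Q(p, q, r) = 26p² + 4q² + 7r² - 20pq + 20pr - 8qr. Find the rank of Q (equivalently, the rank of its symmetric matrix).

3

The associated matrix is A = [[26, -10, 10], [-10, 4, -4], [10, -4, 7]].
Congruent diagonalization of A (simultaneous row and column reduction) yields pivots 26, 2/13, 3.
So there are 3 positive pivots.
The rank is the number of nonzero pivots: 3.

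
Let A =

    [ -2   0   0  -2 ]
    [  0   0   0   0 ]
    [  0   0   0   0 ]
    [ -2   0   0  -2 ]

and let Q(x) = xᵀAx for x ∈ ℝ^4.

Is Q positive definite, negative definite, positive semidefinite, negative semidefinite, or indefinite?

negative semidefinite

Row-reducing A symmetrically gives the diagonal entries -2, 0, 0, 0.
That gives 1 negative, 3 zero pivots.
Hence Q is negative semidefinite.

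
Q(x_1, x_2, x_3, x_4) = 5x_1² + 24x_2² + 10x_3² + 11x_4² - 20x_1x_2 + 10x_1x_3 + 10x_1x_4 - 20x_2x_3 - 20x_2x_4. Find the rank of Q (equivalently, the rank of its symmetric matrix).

The associated matrix is A = [[5, -10, 5, 5], [-10, 24, -10, -10], [5, -10, 10, 0], [5, -10, 0, 11]].
Congruent diagonalization of A (simultaneous row and column reduction) yields pivots 5, 4, 5, 1.
That gives 4 positive pivots.
The rank is the number of nonzero pivots: 4.

4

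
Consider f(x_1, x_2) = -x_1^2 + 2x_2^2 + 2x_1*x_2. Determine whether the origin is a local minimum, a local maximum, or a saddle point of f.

saddle point

The Hessian at the origin is H = [[-2, 2], [2, 4]].
det H = -2·4 − (2)² = -12 < 0, so H is indefinite.
Therefore the origin is a saddle point.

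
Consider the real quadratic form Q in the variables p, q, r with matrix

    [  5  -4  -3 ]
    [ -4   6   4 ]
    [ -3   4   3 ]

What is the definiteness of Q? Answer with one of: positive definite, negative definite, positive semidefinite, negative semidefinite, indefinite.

An LDLᵀ factorisation of A has diagonal entries 5, 14/5, 2/7.
That gives 3 positive pivots.
Hence Q is positive definite.

positive definite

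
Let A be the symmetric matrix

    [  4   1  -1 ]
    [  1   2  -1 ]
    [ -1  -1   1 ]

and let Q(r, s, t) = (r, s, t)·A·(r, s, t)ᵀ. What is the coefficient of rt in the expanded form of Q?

-2

The coefficient of rt is A[1,3] + A[3,1] = 2·(-1) = -2.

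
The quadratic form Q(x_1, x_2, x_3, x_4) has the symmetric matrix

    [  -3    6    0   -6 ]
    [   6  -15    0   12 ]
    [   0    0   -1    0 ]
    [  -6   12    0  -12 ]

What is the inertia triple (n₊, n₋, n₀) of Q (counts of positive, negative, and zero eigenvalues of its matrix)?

Applying the same elementary operations to the rows and columns of A produces a congruent diagonal matrix with entries -3, -3, -1, 0.
That gives 3 negative, 1 zero pivots.

(0, 3, 1)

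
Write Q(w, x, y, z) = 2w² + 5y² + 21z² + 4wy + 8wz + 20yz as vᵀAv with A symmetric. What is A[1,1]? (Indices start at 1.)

The coefficient of w² in Q is 2, and that is exactly A[1,1].

2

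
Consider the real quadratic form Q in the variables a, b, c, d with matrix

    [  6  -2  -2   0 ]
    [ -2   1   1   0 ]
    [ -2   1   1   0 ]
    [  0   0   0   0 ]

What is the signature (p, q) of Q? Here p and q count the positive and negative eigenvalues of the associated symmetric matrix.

Congruent diagonalization of A (simultaneous row and column reduction) yields pivots 6, 1/3, 0, 0.
Counting signs: 2 positive, 2 zero.

(2, 0)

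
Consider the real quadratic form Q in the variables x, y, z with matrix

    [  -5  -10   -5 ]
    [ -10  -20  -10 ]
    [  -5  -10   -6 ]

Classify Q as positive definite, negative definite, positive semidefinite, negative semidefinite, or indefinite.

Congruent diagonalization of A (simultaneous row and column reduction) yields pivots -5, 0, -1.
That gives 2 negative, 1 zero pivots.
Hence Q is negative semidefinite.

negative semidefinite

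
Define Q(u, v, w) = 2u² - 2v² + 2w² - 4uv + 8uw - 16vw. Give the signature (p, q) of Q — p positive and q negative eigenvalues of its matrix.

(1, 2)

The symmetric matrix is A = [[2, -2, 4], [-2, -2, -8], [4, -8, 2]].
Applying the same elementary operations to the rows and columns of A produces a congruent diagonal matrix with entries 2, -4, -2.
Counting signs: 1 positive, 2 negative.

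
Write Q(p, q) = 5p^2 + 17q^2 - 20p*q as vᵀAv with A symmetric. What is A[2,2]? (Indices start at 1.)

The coefficient of q^2 in Q is 17, and that is exactly A[2,2].

17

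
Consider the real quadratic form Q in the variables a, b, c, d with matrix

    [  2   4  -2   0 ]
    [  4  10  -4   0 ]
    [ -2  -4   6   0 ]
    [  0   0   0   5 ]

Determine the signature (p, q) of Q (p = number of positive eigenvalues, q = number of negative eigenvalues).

An LDLᵀ factorisation of A has diagonal entries 2, 2, 4, 5.
That gives 4 positive pivots.

(4, 0)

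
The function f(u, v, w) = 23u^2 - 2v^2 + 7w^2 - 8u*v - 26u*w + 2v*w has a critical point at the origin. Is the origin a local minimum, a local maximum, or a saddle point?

saddle point

The Hessian at the origin is H = [[46, -8, -26], [-8, -4, 2], [-26, 2, 14]].
Symmetric row and column elimination reduces H to a congruent diagonal form with pivots 46, -124/23, 15/31.
That gives 2 positive, 1 negative pivots.
H is indefinite, so the origin is a saddle point.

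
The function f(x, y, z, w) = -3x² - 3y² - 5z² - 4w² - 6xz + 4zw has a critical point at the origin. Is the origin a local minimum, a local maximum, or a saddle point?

The Hessian at the origin is H = [[-6, 0, -6, 0], [0, -6, 0, 0], [-6, 0, -10, 4], [0, 0, 4, -8]].
Congruent diagonalization of H (simultaneous row and column reduction) yields pivots -6, -6, -4, -4.
Counting signs: 4 negative.
H is negative definite, so the origin is a strict local maximum.

local maximum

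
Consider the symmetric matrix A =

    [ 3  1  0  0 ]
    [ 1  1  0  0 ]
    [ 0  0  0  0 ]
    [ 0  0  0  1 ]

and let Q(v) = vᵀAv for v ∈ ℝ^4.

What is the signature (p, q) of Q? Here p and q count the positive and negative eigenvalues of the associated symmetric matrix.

Congruent diagonalization of A (simultaneous row and column reduction) yields pivots 3, 2/3, 0, 1.
That gives 3 positive, 1 zero pivots.

(3, 0)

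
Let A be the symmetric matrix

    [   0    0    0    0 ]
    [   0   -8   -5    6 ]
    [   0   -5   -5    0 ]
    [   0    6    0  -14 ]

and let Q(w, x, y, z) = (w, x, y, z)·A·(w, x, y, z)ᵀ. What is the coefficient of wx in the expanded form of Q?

0

The coefficient of wx is A[1,2] + A[2,1] = 2·0 = 0.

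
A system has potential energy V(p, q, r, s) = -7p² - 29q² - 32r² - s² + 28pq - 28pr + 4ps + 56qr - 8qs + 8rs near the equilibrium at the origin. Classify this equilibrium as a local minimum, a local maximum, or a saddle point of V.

local maximum

The Hessian at the origin is H = [[-14, 28, -28, 4], [28, -58, 56, -8], [-28, 56, -64, 8], [4, -8, 8, -2]].
An LDLᵀ factorisation of H has diagonal entries -14, -2, -8, -6/7.
Counting signs: 4 negative.
H is negative definite, so the origin is a strict local maximum.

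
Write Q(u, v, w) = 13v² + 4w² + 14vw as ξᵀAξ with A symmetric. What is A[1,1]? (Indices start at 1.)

0

The coefficient of u² in Q is 0, and that is exactly A[1,1].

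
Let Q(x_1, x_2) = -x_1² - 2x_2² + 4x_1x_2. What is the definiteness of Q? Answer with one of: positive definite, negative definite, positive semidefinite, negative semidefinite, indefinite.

The symmetric matrix of Q is [[-1, 2], [2, -2]].
For the 2×2 matrix [[-1, 2], [2, -2]]: det = -1·-2 − (2)² = -2, trace = -3.
det < 0 so the eigenvalues have opposite signs; the form is indefinite.

indefinite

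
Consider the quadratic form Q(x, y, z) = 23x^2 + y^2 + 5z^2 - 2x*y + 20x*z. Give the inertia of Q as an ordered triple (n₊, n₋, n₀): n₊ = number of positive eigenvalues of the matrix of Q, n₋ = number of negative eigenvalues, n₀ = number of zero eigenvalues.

(3, 0, 0)

The associated matrix is A = [[23, -1, 10], [-1, 1, 0], [10, 0, 5]].
Symmetric row and column elimination reduces A to a congruent diagonal form with pivots 23, 22/23, 5/11.
So there are 3 positive pivots.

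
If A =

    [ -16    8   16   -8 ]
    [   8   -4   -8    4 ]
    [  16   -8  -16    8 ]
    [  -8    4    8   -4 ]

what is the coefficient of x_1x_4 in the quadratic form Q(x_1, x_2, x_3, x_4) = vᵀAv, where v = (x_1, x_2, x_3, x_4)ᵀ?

The coefficient of x_1x_4 is A[1,4] + A[4,1] = 2·(-8) = -16.

-16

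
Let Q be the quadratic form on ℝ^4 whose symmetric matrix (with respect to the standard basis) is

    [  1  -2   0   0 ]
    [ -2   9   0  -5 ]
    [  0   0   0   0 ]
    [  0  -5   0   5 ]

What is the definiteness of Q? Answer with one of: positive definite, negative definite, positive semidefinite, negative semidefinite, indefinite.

positive semidefinite

Applying the same elementary operations to the rows and columns of A produces a congruent diagonal matrix with entries 1, 5, 0, 0.
So there are 2 positive, 2 zero pivots.
Hence Q is positive semidefinite.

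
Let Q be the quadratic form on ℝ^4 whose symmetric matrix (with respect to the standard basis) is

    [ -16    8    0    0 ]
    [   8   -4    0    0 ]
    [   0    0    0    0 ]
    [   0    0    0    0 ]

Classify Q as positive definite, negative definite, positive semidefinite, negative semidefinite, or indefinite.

Applying the same elementary operations to the rows and columns of A produces a congruent diagonal matrix with entries -16, 0, 0, 0.
So there are 1 negative, 3 zero pivots.
Hence Q is negative semidefinite.

negative semidefinite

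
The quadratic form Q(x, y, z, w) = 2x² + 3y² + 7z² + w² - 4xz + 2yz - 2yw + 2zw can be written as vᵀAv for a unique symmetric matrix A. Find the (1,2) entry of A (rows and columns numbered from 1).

The coefficient of x·y in Q is 0. For a symmetric A this equals A[1,2] + A[2,1] = 2·A[1,2].
So A[1,2] = 0/2 = 0.

0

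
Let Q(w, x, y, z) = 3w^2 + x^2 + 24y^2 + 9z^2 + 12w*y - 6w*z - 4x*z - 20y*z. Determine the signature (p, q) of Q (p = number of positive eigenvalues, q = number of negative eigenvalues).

The symmetric matrix is A = [[3, 0, 6, -3], [0, 1, 0, -2], [6, 0, 24, -10], [-3, -2, -10, 9]].
An LDLᵀ factorisation of A has diagonal entries 3, 1, 12, 2/3.
Counting signs: 4 positive.

(4, 0)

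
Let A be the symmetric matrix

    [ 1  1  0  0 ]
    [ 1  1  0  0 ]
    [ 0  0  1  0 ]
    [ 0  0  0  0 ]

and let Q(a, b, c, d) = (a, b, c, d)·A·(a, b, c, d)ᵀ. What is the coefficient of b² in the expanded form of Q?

1

The coefficient of b² is the diagonal entry A[2,2] = 1.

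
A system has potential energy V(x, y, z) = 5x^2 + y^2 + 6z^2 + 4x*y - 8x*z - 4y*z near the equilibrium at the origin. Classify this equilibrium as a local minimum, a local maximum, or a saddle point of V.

local minimum

The Hessian at the origin is H = [[10, 4, -8], [4, 2, -4], [-8, -4, 12]].
Row-reducing H symmetrically gives the diagonal entries 10, 2/5, 4.
Counting signs: 3 positive.
H is positive definite, so the origin is a strict local minimum.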